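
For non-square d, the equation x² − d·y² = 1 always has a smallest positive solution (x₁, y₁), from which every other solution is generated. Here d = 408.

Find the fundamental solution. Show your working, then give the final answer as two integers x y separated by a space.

101 5

d=408: √d = [20; 5,40] (ℓ=2, even), read p_1/q_1
step 0: (20, 1)  from 20·(1,0) + (0,1)
step 1: (101, 5)  from 5·(20,1) + (1,0)
→ (101, 5).  Check: 101²=10201, 408·5²=10200, difference 1.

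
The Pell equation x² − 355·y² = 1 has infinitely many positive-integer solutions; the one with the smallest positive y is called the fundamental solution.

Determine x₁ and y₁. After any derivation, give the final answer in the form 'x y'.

954809 50676

√355 = [18; 1,5,3,3,1,6,1,3,3,5,1,36, …], period ℓ=12 (even) → k=11
a_0=18:  p_0=18·1+0=18,  q_0=18·0+1=1
…
a_3=3:  p_3=3·113+19=358,  q_3=3·6+1=19
…
a_6=6:  p_6=6·1545+1187=10457,  q_6=6·82+63=555
a_7=1:  p_7=1·10457+1545=12002,  q_7=1·555+82=637
…
a_10=5:  p_10=5·151391+46463=803418,  q_10=5·8035+2466=42641
a_11=1:  p_11=1·803418+151391=954809,  q_11=1·42641+8035=50676
fundamental: x₁=954809, y₁=50676  (since 911660226481 − 355·2568056976 = 1)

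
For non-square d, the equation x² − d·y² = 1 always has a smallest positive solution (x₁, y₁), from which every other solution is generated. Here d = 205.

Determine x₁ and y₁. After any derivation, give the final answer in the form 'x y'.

√205 → a₀=14, period (3,6,1,4,1,6,3,28); ℓ=8 even so k=7
a_0=14:  p_0=14·1+0=14,  q_0=14·0+1=1
a_1=3:  p_1=3·14+1=43,  q_1=3·1+0=3
a_2=6:  p_2=6·43+14=272,  q_2=6·3+1=19
…
a_4=4:  p_4=4·315+272=1532,  q_4=4·22+19=107
a_5=1:  p_5=1·1532+315=1847,  q_5=1·107+22=129
a_6=6:  p_6=6·1847+1532=12614,  q_6=6·129+107=881
a_7=3:  p_7=3·12614+1847=39689,  q_7=3·881+129=2772
fundamental: x₁=39689, y₁=2772  (since 1575216721 − 205·7683984 = 1)

39689 2772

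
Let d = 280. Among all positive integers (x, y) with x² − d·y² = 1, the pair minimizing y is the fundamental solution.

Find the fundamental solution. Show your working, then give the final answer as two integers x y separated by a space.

d=280: √d = [16; 1,2,1,2,1,32] (ℓ=6, even), read p_5/q_5
k=0  a_k=16  p_k/q_k = 16/1
k=1  a_k=1  p_k/q_k = 17/1
k=2  a_k=2  p_k/q_k = 50/3
k=3  a_k=1  p_k/q_k = 67/4
k=4  a_k=2  p_k/q_k = 184/11
k=5  a_k=1  p_k/q_k = 251/15
fundamental: x₁=251, y₁=15  (since 63001 − 280·225 = 1)

251 15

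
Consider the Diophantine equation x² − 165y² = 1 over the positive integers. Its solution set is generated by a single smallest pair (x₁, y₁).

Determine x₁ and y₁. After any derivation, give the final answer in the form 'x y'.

d=165: √d = [12; 1,5,2,5,1,24] (ℓ=6, even), read p_5/q_5
step 0: (12, 1)  from 12·(1,0) + (0,1)
step 1: (13, 1)  from 1·(12,1) + (1,0)
step 2: (77, 6)  from 5·(13,1) + (12,1)
…
step 4: (912, 71)  from 5·(167,13) + (77,6)
step 5: (1079, 84)  from 1·(912,71) + (167,13)
fundamental: x₁=1079, y₁=84  (since 1164241 − 165·7056 = 1)

1079 84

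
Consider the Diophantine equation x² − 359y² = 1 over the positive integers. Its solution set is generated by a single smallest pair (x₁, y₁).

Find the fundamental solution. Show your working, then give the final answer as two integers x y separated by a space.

d=359: √d = [18; 1,17,1,36] (ℓ=4, even), read p_3/q_3
a_0=18:  p_0=18·1+0=18,  q_0=18·0+1=1
a_1=1:  p_1=1·18+1=19,  q_1=1·1+0=1
a_2=17:  p_2=17·19+18=341,  q_2=17·1+1=18
a_3=1:  p_3=1·341+19=360,  q_3=1·18+1=19
→ (360, 19).  Check: 360²=129600, 359·19²=129599, difference 1.

360 19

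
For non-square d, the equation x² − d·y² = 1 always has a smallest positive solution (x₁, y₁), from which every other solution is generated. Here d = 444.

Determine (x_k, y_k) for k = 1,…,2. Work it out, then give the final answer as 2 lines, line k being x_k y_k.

d=444: √d = [21; 14,42] (ℓ=2, even), read p_1/q_1
step 0: (21, 1)  from 21·(1,0) + (0,1)
step 1: (295, 14)  from 14·(21,1) + (1,0)
fundamental: x₁=295, y₁=14  (since 87025 − 444·196 = 1)
(295+14√444)^2 = 174049 + 8260√444

295 14
174049 8260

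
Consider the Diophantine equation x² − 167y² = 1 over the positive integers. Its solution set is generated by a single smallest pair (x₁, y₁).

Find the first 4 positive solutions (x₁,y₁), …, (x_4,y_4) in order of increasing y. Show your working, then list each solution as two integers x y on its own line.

168 13
56447 4368
18966024 1467635
6372527617 493120992

√167 = [12; 1,11,1,24, …], period ℓ=4 (even) → k=3
i=0: a=12 ⇒ p=12, q=1
i=1: a=1 ⇒ p=13, q=1
i=2: a=11 ⇒ p=155, q=12
i=3: a=1 ⇒ p=168, q=13
→ (168, 13).  Check: 168²=28224, 167·13²=28223, difference 1.
(x_2, y_2) = (168·168 + 167·13·13, 168·13 + 13·168) = (56447, 4368)
(x_3, y_3) = (168·56447 + 167·13·4368, 168·4368 + 13·56447) = (18966024, 1467635)
(x_4, y_4) = (168·18966024 + 167·13·1467635, 168·1467635 + 13·18966024) = (6372527617, 493120992)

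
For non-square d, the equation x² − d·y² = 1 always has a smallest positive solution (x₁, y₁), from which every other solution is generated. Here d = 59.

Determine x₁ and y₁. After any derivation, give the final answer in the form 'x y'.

d=59: √d = [7; 1,2,7,2,1,14] (ℓ=6, even), read p_5/q_5
i=0: a=7 ⇒ p=7, q=1
i=1: a=1 ⇒ p=8, q=1
i=2: a=2 ⇒ p=23, q=3
i=3: a=7 ⇒ p=169, q=22
i=4: a=2 ⇒ p=361, q=47
i=5: a=1 ⇒ p=530, q=69
fundamental: x₁=530, y₁=69  (since 280900 − 59·4761 = 1)

530 69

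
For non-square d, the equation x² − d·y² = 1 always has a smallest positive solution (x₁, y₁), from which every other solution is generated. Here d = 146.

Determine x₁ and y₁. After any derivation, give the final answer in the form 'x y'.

145 12

√146 = [12; 12,24, …], period ℓ=2 (even) → k=1
step 0: (12, 1)  from 12·(1,0) + (0,1)
step 1: (145, 12)  from 12·(12,1) + (1,0)
fundamental: x₁=145, y₁=12  (since 21025 − 146·144 = 1)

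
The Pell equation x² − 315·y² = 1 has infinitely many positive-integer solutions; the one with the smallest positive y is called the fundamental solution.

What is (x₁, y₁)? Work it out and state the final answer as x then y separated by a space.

d=315: √d = [17; 1,2,1,34] (ℓ=4, even), read p_3/q_3
step 0: (17, 1)  from 17·(1,0) + (0,1)
…
step 2: (53, 3)  from 2·(18,1) + (17,1)
step 3: (71, 4)  from 1·(53,3) + (18,1)
(x₁, y₁) = (71, 4);  71² − 315·4² = 1 ✓

71 4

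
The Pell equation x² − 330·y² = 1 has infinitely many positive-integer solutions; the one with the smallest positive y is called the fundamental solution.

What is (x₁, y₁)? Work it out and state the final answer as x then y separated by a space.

d=330: √d = [18; 6,36] (ℓ=2, even), read p_1/q_1
i=0: a=18 ⇒ p=18, q=1
i=1: a=6 ⇒ p=109, q=6
(x₁, y₁) = (109, 6);  109² − 330·6² = 1 ✓

109 6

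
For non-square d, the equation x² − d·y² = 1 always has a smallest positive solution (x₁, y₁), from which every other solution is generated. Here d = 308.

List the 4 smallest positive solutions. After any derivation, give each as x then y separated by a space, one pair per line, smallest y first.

√308 → a₀=17, period (1,1,4,1,1,34); ℓ=6 even so k=5
i=0: a=17 ⇒ p=17, q=1
i=1: a=1 ⇒ p=18, q=1
i=2: a=1 ⇒ p=35, q=2
…
i=4: a=1 ⇒ p=193, q=11
i=5: a=1 ⇒ p=351, q=20
fundamental: x₁=351, y₁=20  (since 123201 − 308·400 = 1)
n=2: (351,20)∘(351,20) = (351·351+308·20·20, 351·20+20·351) = (246401,14040)
n=3: (246401,14040)∘(351,20) = (351·246401+308·20·14040, 351·14040+20·246401) = (172973151,9856060)
n=4: (172973151,9856060)∘(351,20) = (351·172973151+308·20·9856060, 351·9856060+20·172973151) = (121426905601,6918940080)

351 20
246401 14040
172973151 9856060
121426905601 6918940080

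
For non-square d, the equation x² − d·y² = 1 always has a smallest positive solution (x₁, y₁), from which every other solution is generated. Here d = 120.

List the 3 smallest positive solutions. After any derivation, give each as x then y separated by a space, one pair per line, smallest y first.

11 1
241 22
5291 483

√120 = [10; 1,20, …], period ℓ=2 (even) → k=1
step 0: (10, 1)  from 10·(1,0) + (0,1)
step 1: (11, 1)  from 1·(10,1) + (1,0)
(x₁, y₁) = (11, 1);  11² − 120·1² = 1 ✓
k=2:  x_2 = 11·11+120·1·1 = 241,  y_2 = 11·1+1·11 = 22
k=3:  x_3 = 11·241+120·1·22 = 5291,  y_3 = 11·22+1·241 = 483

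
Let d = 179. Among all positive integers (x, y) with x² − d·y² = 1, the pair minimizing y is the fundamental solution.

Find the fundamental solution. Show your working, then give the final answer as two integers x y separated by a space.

[13; 2,1,1,1,3,…,1,2,26] for √179; ℓ=14 ⇒ convergent index 13
k=0  a_k=13  p_k/q_k = 13/1
…
k=6  a_k=5  p_k/q_k = 2047/153
…
k=11  a_k=1  p_k/q_k = 1013292/75737
k=12  a_k=1  p_k/q_k = 1588459/118727
k=13  a_k=2  p_k/q_k = 4190210/313191
→ (4190210, 313191).  Check: 4190210²=17557859844100, 179·313191²=17557859844099, difference 1.

4190210 313191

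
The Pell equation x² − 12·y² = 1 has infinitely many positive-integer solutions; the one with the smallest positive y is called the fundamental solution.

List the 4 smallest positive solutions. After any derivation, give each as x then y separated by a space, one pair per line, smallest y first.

d=12: √d = [3; 2,6] (ℓ=2, even), read p_1/q_1
k=0  a_k=3  p_k/q_k = 3/1
k=1  a_k=2  p_k/q_k = 7/2
(x₁, y₁) = (7, 2);  7² − 12·2² = 1 ✓
k=2:  x_2 = 7·7+12·2·2 = 97,  y_2 = 7·2+2·7 = 28
k=3:  x_3 = 7·97+12·2·28 = 1351,  y_3 = 7·28+2·97 = 390
k=4:  x_4 = 7·1351+12·2·390 = 18817,  y_4 = 7·390+2·1351 = 5432

7 2
97 28
1351 390
18817 5432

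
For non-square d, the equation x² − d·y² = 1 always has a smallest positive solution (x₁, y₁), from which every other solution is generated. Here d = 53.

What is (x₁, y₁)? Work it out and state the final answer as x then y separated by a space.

d=53: √d = [7; 3,1,1,3,14] (ℓ=5, odd), read p_9/q_9
step 0: (7, 1)  from 7·(1,0) + (0,1)
step 1: (22, 3)  from 3·(7,1) + (1,0)
…
step 3: (51, 7)  from 1·(29,4) + (22,3)
step 4: (182, 25)  from 3·(51,7) + (29,4)
step 5: (2599, 357)  from 14·(182,25) + (51,7)
step 6: (7979, 1096)  from 3·(2599,357) + (182,25)
…
step 8: (18557, 2549)  from 1·(10578,1453) + (7979,1096)
step 9: (66249, 9100)  from 3·(18557,2549) + (10578,1453)
→ (66249, 9100).  Check: 66249²=4388930001, 53·9100²=4388930000, difference 1.

66249 9100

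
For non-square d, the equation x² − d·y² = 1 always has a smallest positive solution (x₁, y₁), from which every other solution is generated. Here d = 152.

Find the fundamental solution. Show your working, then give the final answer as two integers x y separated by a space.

d=152: √d = [12; 3,24] (ℓ=2, even), read p_1/q_1
i=0: a=12 ⇒ p=12, q=1
i=1: a=3 ⇒ p=37, q=3
fundamental: x₁=37, y₁=3  (since 1369 − 152·9 = 1)

37 3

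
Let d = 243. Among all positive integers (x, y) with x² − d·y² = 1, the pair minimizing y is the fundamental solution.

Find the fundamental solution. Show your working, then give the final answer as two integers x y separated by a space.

70226 4505

[15; 1,1,2,3,15,3,2,1,1,30] for √243; ℓ=10 ⇒ convergent index 9
k=0  a_k=15  p_k/q_k = 15/1
k=1  a_k=1  p_k/q_k = 16/1
k=2  a_k=1  p_k/q_k = 31/2
k=3  a_k=2  p_k/q_k = 78/5
…
k=8  a_k=1  p_k/q_k = 41325/2651
k=9  a_k=1  p_k/q_k = 70226/4505
(x₁, y₁) = (70226, 4505);  70226² − 243·4505² = 1 ✓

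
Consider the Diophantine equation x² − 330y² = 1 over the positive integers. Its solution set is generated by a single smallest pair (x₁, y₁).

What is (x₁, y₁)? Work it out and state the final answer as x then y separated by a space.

√330 = [18; 6,36, …], period ℓ=2 (even) → k=1
step 0: (18, 1)  from 18·(1,0) + (0,1)
step 1: (109, 6)  from 6·(18,1) + (1,0)
(x₁, y₁) = (109, 6);  109² − 330·6² = 1 ✓

109 6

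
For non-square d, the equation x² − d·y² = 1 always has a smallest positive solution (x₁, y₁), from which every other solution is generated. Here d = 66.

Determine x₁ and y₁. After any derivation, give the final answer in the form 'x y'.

65 8

[8; 8,16] for √66; ℓ=2 ⇒ convergent index 1
k=0  a_k=8  p_k/q_k = 8/1
k=1  a_k=8  p_k/q_k = 65/8
→ (65, 8).  Check: 65²=4225, 66·8²=4224, difference 1.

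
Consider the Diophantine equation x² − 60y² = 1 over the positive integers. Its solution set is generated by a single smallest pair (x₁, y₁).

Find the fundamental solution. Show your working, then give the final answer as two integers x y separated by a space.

31 4

√60 → a₀=7, period (1,2,1,14); ℓ=4 even so k=3
step 0: (7, 1)  from 7·(1,0) + (0,1)
step 1: (8, 1)  from 1·(7,1) + (1,0)
step 2: (23, 3)  from 2·(8,1) + (7,1)
step 3: (31, 4)  from 1·(23,3) + (8,1)
(x₁, y₁) = (31, 4);  31² − 60·4² = 1 ✓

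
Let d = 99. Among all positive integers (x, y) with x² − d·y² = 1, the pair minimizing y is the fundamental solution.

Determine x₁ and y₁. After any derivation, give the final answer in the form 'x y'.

10 1

√99 = [9; 1,18, …], period ℓ=2 (even) → k=1
k=0  a_k=9  p_k/q_k = 9/1
k=1  a_k=1  p_k/q_k = 10/1
fundamental: x₁=10, y₁=1  (since 100 − 99·1 = 1)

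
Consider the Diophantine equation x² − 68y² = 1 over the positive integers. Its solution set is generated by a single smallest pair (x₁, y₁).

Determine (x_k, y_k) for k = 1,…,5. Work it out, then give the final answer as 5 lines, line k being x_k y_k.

√68 = [8; 4,16, …], period ℓ=2 (even) → k=1
k=0  a_k=8  p_k/q_k = 8/1
k=1  a_k=4  p_k/q_k = 33/4
fundamental: x₁=33, y₁=4  (since 1089 − 68·16 = 1)
k=2:  x_2 = 33·33+68·4·4 = 2177,  y_2 = 33·4+4·33 = 264
k=3:  x_3 = 33·2177+68·4·264 = 143649,  y_3 = 33·264+4·2177 = 17420
k=4:  x_4 = 33·143649+68·4·17420 = 9478657,  y_4 = 33·17420+4·143649 = 1149456
k=5:  x_5 = 33·9478657+68·4·1149456 = 625447713,  y_5 = 33·1149456+4·9478657 = 75846676

33 4
2177 264
143649 17420
9478657 1149456
625447713 75846676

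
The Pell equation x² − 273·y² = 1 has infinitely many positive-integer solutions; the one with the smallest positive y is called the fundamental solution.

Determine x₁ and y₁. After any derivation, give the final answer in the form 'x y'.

727 44

d=273: √d = [16; 1,1,10,1,1,32] (ℓ=6, even), read p_5/q_5
a_0=16:  p_0=16·1+0=16,  q_0=16·0+1=1
a_1=1:  p_1=1·16+1=17,  q_1=1·1+0=1
…
a_3=10:  p_3=10·33+17=347,  q_3=10·2+1=21
a_4=1:  p_4=1·347+33=380,  q_4=1·21+2=23
a_5=1:  p_5=1·380+347=727,  q_5=1·23+21=44
(x₁, y₁) = (727, 44);  727² − 273·44² = 1 ✓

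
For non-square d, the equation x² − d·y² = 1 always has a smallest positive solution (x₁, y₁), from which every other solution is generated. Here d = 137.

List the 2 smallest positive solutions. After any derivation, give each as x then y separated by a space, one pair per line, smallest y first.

6083073 519712
74007554246657 6322892069952

d=137: √d = [11; 1,2,2,1,1,2,2,1,22] (ℓ=9, odd), read p_17/q_17
i=0: a=11 ⇒ p=11, q=1
…
i=2: a=2 ⇒ p=35, q=3
i=3: a=2 ⇒ p=82, q=7
…
i=5: a=1 ⇒ p=199, q=17
…
i=9: a=22 ⇒ p=39597, q=3383
…
i=11: a=2 ⇒ p=122279, q=10447
…
i=16: a=2 ⇒ p=4286741, q=366241
i=17: a=1 ⇒ p=6083073, q=519712
→ (6083073, 519712).  Check: 6083073²=37003777123329, 137·519712²=37003777123328, difference 1.
k=2:  x_2 = 6083073·6083073+137·519712·519712 = 74007554246657,  y_2 = 6083073·519712+519712·6083073 = 6322892069952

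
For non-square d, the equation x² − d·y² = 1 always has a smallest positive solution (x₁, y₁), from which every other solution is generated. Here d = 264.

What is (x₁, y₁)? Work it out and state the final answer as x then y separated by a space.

65 4

√264 = [16; 4,32, …], period ℓ=2 (even) → k=1
i=0: a=16 ⇒ p=16, q=1
i=1: a=4 ⇒ p=65, q=4
→ (65, 4).  Check: 65²=4225, 264·4²=4224, difference 1.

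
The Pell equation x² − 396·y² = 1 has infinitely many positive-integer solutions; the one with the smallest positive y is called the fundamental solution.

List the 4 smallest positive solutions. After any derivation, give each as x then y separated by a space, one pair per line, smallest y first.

√396 → a₀=19, period (1,8,1,38); ℓ=4 even so k=3
k=0  a_k=19  p_k/q_k = 19/1
k=1  a_k=1  p_k/q_k = 20/1
k=2  a_k=8  p_k/q_k = 179/9
k=3  a_k=1  p_k/q_k = 199/10
(x₁, y₁) = (199, 10);  199² − 396·10² = 1 ✓
(x_2, y_2) = (199·199 + 396·10·10, 199·10 + 10·199) = (79201, 3980)
(x_3, y_3) = (199·79201 + 396·10·3980, 199·3980 + 10·79201) = (31521799, 1584030)
(x_4, y_4) = (199·31521799 + 396·10·1584030, 199·1584030 + 10·31521799) = (12545596801, 630439960)

199 10
79201 3980
31521799 1584030
12545596801 630439960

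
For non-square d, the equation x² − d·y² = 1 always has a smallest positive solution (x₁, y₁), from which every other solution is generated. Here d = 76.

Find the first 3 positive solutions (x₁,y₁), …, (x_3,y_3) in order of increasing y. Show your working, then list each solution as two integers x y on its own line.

57799 6630
6681448801 766414740
772362118440199 88596011107890

[8; 1,2,1,1,5,4,5,1,1,2,1,16] for √76; ℓ=12 ⇒ convergent index 11
k=0  a_k=8  p_k/q_k = 8/1
k=1  a_k=1  p_k/q_k = 9/1
…
k=7  a_k=5  p_k/q_k = 7445/854
…
k=10  a_k=2  p_k/q_k = 41488/4759
k=11  a_k=1  p_k/q_k = 57799/6630
→ (57799, 6630).  Check: 57799²=3340724401, 76·6630²=3340724400, difference 1.
(x_2, y_2) = (57799·57799 + 76·6630·6630, 57799·6630 + 6630·57799) = (6681448801, 766414740)
(x_3, y_3) = (57799·6681448801 + 76·6630·766414740, 57799·766414740 + 6630·6681448801) = (772362118440199, 88596011107890)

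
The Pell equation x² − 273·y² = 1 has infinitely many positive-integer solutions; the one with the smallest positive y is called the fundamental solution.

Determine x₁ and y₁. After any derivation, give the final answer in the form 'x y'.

727 44

[16; 1,1,10,1,1,32] for √273; ℓ=6 ⇒ convergent index 5
i=0: a=16 ⇒ p=16, q=1
i=1: a=1 ⇒ p=17, q=1
i=2: a=1 ⇒ p=33, q=2
…
i=4: a=1 ⇒ p=380, q=23
i=5: a=1 ⇒ p=727, q=44
fundamental: x₁=727, y₁=44  (since 528529 − 273·1936 = 1)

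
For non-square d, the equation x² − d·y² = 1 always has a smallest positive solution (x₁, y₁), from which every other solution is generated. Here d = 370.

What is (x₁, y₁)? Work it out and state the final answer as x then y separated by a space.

[19; 4,4,38] for √370; ℓ=3 ⇒ convergent index 5
i=0: a=19 ⇒ p=19, q=1
i=1: a=4 ⇒ p=77, q=4
…
i=4: a=4 ⇒ p=50339, q=2617
i=5: a=4 ⇒ p=213859, q=11118
(x₁, y₁) = (213859, 11118);  213859² − 370·11118² = 1 ✓

213859 11118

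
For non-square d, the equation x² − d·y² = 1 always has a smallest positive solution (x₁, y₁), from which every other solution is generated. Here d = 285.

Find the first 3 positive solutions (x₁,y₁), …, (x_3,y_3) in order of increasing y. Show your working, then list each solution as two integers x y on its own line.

2431 144
11819521 700128
57466508671 3404022192

d=285: √d = [16; 1,7,2,7,1,32] (ℓ=6, even), read p_5/q_5
k=0  a_k=16  p_k/q_k = 16/1
k=1  a_k=1  p_k/q_k = 17/1
k=2  a_k=7  p_k/q_k = 135/8
k=3  a_k=2  p_k/q_k = 287/17
k=4  a_k=7  p_k/q_k = 2144/127
k=5  a_k=1  p_k/q_k = 2431/144
(x₁, y₁) = (2431, 144);  2431² − 285·144² = 1 ✓
(2431+144√285)^2 = 11819521 + 700128√285
(2431+144√285)^3 = 57466508671 + 3404022192√285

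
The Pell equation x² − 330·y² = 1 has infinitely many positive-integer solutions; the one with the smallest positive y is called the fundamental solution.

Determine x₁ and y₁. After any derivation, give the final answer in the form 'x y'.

√330 = [18; 6,36, …], period ℓ=2 (even) → k=1
step 0: (18, 1)  from 18·(1,0) + (0,1)
step 1: (109, 6)  from 6·(18,1) + (1,0)
(x₁, y₁) = (109, 6);  109² − 330·6² = 1 ✓

109 6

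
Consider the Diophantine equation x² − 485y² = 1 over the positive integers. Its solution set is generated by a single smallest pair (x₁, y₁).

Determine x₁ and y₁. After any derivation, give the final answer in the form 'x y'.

d=485: √d = [22; 44] (ℓ=1, odd), read p_1/q_1
step 0: (22, 1)  from 22·(1,0) + (0,1)
step 1: (969, 44)  from 44·(22,1) + (1,0)
fundamental: x₁=969, y₁=44  (since 938961 − 485·1936 = 1)

969 44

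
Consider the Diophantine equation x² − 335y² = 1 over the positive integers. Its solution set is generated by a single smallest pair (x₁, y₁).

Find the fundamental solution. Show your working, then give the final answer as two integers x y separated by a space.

[18; 3,3,3,36] for √335; ℓ=4 ⇒ convergent index 3
i=0: a=18 ⇒ p=18, q=1
…
i=2: a=3 ⇒ p=183, q=10
i=3: a=3 ⇒ p=604, q=33
→ (604, 33).  Check: 604²=364816, 335·33²=364815, difference 1.

604 33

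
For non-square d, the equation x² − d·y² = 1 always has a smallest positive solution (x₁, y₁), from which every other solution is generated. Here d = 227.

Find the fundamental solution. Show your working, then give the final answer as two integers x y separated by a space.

[15; 15,30] for √227; ℓ=2 ⇒ convergent index 1
a_0=15:  p_0=15·1+0=15,  q_0=15·0+1=1
a_1=15:  p_1=15·15+1=226,  q_1=15·1+0=15
fundamental: x₁=226, y₁=15  (since 51076 − 227·225 = 1)

226 15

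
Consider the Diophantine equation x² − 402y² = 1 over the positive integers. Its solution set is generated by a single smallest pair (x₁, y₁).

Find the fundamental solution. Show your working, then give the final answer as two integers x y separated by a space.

√402 = [20; 20,40, …], period ℓ=2 (even) → k=1
a_0=20:  p_0=20·1+0=20,  q_0=20·0+1=1
a_1=20:  p_1=20·20+1=401,  q_1=20·1+0=20
→ (401, 20).  Check: 401²=160801, 402·20²=160800, difference 1.

401 20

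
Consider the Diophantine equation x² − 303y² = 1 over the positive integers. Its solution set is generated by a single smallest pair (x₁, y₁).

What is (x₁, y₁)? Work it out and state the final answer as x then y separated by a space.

2524 145

√303 → a₀=17, period (2,2,5,2,2,34); ℓ=6 even so k=5
k=0  a_k=17  p_k/q_k = 17/1
…
k=2  a_k=2  p_k/q_k = 87/5
…
k=4  a_k=2  p_k/q_k = 1027/59
k=5  a_k=2  p_k/q_k = 2524/145
fundamental: x₁=2524, y₁=145  (since 6370576 − 303·21025 = 1)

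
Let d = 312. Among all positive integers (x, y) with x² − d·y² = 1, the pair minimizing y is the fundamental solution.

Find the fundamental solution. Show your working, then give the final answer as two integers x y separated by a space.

53 3

√312 → a₀=17, period (1,1,1,34); ℓ=4 even so k=3
i=0: a=17 ⇒ p=17, q=1
i=1: a=1 ⇒ p=18, q=1
i=2: a=1 ⇒ p=35, q=2
i=3: a=1 ⇒ p=53, q=3
→ (53, 3).  Check: 53²=2809, 312·3²=2808, difference 1.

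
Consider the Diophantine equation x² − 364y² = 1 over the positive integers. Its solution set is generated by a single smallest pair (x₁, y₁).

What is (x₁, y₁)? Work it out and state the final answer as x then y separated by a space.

√364 → a₀=19, period (12,1,2,3,1,8,1,3,2,1,12,38); ℓ=12 even so k=11
step 0: (19, 1)  from 19·(1,0) + (0,1)
…
step 2: (248, 13)  from 1·(229,12) + (19,1)
step 3: (725, 38)  from 2·(248,13) + (229,12)
…
step 7: (30755, 1612)  from 1·(27607,1447) + (3148,165)
…
step 10: (390371, 20461)  from 1·(270499,14178) + (119872,6283)
step 11: (4954951, 259710)  from 12·(390371,20461) + (270499,14178)
fundamental: x₁=4954951, y₁=259710  (since 24551539412401 − 364·67449284100 = 1)

4954951 259710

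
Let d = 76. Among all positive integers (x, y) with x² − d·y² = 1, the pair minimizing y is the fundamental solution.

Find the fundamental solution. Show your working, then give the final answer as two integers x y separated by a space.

57799 6630

√76 → a₀=8, period (1,2,1,1,5,4,5,1,1,2,1,16); ℓ=12 even so k=11
step 0: (8, 1)  from 8·(1,0) + (0,1)
step 1: (9, 1)  from 1·(8,1) + (1,0)
step 2: (26, 3)  from 2·(9,1) + (8,1)
step 3: (35, 4)  from 1·(26,3) + (9,1)
step 4: (61, 7)  from 1·(35,4) + (26,3)
…
step 7: (7445, 854)  from 5·(1421,163) + (340,39)
step 8: (8866, 1017)  from 1·(7445,854) + (1421,163)
step 9: (16311, 1871)  from 1·(8866,1017) + (7445,854)
step 10: (41488, 4759)  from 2·(16311,1871) + (8866,1017)
step 11: (57799, 6630)  from 1·(41488,4759) + (16311,1871)
(x₁, y₁) = (57799, 6630);  57799² − 76·6630² = 1 ✓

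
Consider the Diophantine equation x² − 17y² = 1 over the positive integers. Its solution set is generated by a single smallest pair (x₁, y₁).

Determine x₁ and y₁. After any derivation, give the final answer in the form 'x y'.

√17 = [4; 8, …], period ℓ=1 (odd) → k=1
a_0=4:  p_0=4·1+0=4,  q_0=4·0+1=1
a_1=8:  p_1=8·4+1=33,  q_1=8·1+0=8
→ (33, 8).  Check: 33²=1089, 17·8²=1088, difference 1.

33 8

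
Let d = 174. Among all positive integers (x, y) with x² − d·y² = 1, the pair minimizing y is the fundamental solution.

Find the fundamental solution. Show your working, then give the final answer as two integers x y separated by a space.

[13; 5,4,5,26] for √174; ℓ=4 ⇒ convergent index 3
a_0=13:  p_0=13·1+0=13,  q_0=13·0+1=1
…
a_2=4:  p_2=4·66+13=277,  q_2=4·5+1=21
a_3=5:  p_3=5·277+66=1451,  q_3=5·21+5=110
fundamental: x₁=1451, y₁=110  (since 2105401 − 174·12100 = 1)

1451 110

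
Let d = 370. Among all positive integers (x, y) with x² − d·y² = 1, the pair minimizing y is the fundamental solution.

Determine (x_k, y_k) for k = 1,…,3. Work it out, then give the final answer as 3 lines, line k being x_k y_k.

213859 11118
91471343761 4755368724
39123940210553539 2033956799880714

√370 → a₀=19, period (4,4,38); ℓ=3 odd so k=5
i=0: a=19 ⇒ p=19, q=1
…
i=2: a=4 ⇒ p=327, q=17
i=3: a=38 ⇒ p=12503, q=650
i=4: a=4 ⇒ p=50339, q=2617
i=5: a=4 ⇒ p=213859, q=11118
(x₁, y₁) = (213859, 11118);  213859² − 370·11118² = 1 ✓
n=2: (213859,11118)∘(213859,11118) = (213859·213859+370·11118·11118, 213859·11118+11118·213859) = (91471343761,4755368724)
n=3: (91471343761,4755368724)∘(213859,11118) = (213859·91471343761+370·11118·4755368724, 213859·4755368724+11118·91471343761) = (39123940210553539,2033956799880714)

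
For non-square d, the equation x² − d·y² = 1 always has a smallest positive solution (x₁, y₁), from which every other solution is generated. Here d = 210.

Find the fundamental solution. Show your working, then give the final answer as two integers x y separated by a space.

√210 → a₀=14, period (2,28); ℓ=2 even so k=1
step 0: (14, 1)  from 14·(1,0) + (0,1)
step 1: (29, 2)  from 2·(14,1) + (1,0)
(x₁, y₁) = (29, 2);  29² − 210·2² = 1 ✓

29 2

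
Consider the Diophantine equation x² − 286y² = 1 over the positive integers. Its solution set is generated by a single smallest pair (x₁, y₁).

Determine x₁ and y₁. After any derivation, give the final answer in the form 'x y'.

561835 33222

√286 = [16; 1,10,3,3,2,3,3,10,1,32, …], period ℓ=10 (even) → k=9
a_0=16:  p_0=16·1+0=16,  q_0=16·0+1=1
a_1=1:  p_1=1·16+1=17,  q_1=1·1+0=1
a_2=10:  p_2=10·17+16=186,  q_2=10·1+1=11
a_3=3:  p_3=3·186+17=575,  q_3=3·11+1=34
…
a_5=2:  p_5=2·1911+575=4397,  q_5=2·113+34=260
a_6=3:  p_6=3·4397+1911=15102,  q_6=3·260+113=893
a_7=3:  p_7=3·15102+4397=49703,  q_7=3·893+260=2939
a_8=10:  p_8=10·49703+15102=512132,  q_8=10·2939+893=30283
a_9=1:  p_9=1·512132+49703=561835,  q_9=1·30283+2939=33222
fundamental: x₁=561835, y₁=33222  (since 315658567225 − 286·1103701284 = 1)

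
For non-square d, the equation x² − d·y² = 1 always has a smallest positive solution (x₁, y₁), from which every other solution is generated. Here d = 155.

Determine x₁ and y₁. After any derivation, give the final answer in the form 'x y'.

d=155: √d = [12; 2,4,2,24] (ℓ=4, even), read p_3/q_3
i=0: a=12 ⇒ p=12, q=1
i=1: a=2 ⇒ p=25, q=2
i=2: a=4 ⇒ p=112, q=9
i=3: a=2 ⇒ p=249, q=20
fundamental: x₁=249, y₁=20  (since 62001 − 155·400 = 1)

249 20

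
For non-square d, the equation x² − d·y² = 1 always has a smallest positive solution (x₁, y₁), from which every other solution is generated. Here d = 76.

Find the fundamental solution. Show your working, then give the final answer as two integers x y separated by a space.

√76 → a₀=8, period (1,2,1,1,5,4,5,1,1,2,1,16); ℓ=12 even so k=11
i=0: a=8 ⇒ p=8, q=1
…
i=3: a=1 ⇒ p=35, q=4
…
i=5: a=5 ⇒ p=340, q=39
…
i=10: a=2 ⇒ p=41488, q=4759
i=11: a=1 ⇒ p=57799, q=6630
fundamental: x₁=57799, y₁=6630  (since 3340724401 − 76·43956900 = 1)

57799 6630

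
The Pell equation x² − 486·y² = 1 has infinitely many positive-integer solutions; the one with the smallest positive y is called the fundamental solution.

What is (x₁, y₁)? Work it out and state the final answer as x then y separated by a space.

485 22

d=486: √d = [22; 22,44] (ℓ=2, even), read p_1/q_1
step 0: (22, 1)  from 22·(1,0) + (0,1)
step 1: (485, 22)  from 22·(22,1) + (1,0)
→ (485, 22).  Check: 485²=235225, 486·22²=235224, difference 1.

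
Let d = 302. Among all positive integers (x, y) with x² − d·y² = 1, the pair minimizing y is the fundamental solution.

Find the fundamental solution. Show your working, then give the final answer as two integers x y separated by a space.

d=302: √d = [17; 2,1,1,1,4,…,1,2,34] (ℓ=16, even), read p_15/q_15
k=0  a_k=17  p_k/q_k = 17/1
k=1  a_k=2  p_k/q_k = 35/2
…
k=3  a_k=1  p_k/q_k = 87/5
…
k=9  a_k=1  p_k/q_k = 36581/2105
k=10  a_k=2  p_k/q_k = 107675/6196
…
k=14  a_k=1  p_k/q_k = 1617193/93059
k=15  a_k=2  p_k/q_k = 4276623/246092
fundamental: x₁=4276623, y₁=246092  (since 18289504284129 − 302·60561272464 = 1)

4276623 246092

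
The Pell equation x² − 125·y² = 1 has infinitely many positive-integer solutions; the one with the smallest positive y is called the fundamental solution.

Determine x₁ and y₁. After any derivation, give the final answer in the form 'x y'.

√125 = [11; 5,1,1,5,22, …], period ℓ=5 (odd) → k=9
k=0  a_k=11  p_k/q_k = 11/1
…
k=3  a_k=1  p_k/q_k = 123/11
…
k=5  a_k=22  p_k/q_k = 15127/1353
…
k=8  a_k=1  p_k/q_k = 167761/15005
k=9  a_k=5  p_k/q_k = 930249/83204
→ (930249, 83204).  Check: 930249²=865363202001, 125·83204²=865363202000, difference 1.

930249 83204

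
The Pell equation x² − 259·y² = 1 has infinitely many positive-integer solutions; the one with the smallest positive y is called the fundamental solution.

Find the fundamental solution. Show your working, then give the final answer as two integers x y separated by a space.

d=259: √d = [16; 10,1,2,3,4,3,2,1,10,32] (ℓ=10, even), read p_9/q_9
step 0: (16, 1)  from 16·(1,0) + (0,1)
…
step 5: (7403, 460)  from 4·(1722,107) + (515,32)
…
step 7: (55265, 3434)  from 2·(23931,1487) + (7403,460)
step 8: (79196, 4921)  from 1·(55265,3434) + (23931,1487)
step 9: (847225, 52644)  from 10·(79196,4921) + (55265,3434)
fundamental: x₁=847225, y₁=52644  (since 717790200625 − 259·2771390736 = 1)

847225 52644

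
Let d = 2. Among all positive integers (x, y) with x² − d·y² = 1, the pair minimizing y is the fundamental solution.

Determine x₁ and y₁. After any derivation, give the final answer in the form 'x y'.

[1; 2] for √2; ℓ=1 ⇒ convergent index 1
k=0  a_k=1  p_k/q_k = 1/1
k=1  a_k=2  p_k/q_k = 3/2
→ (3, 2).  Check: 3²=9, 2·2²=8, difference 1.

3 2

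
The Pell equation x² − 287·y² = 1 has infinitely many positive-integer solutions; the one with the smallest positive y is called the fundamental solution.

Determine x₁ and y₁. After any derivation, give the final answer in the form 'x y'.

√287 = [16; 1,15,1,32, …], period ℓ=4 (even) → k=3
a_0=16:  p_0=16·1+0=16,  q_0=16·0+1=1
a_1=1:  p_1=1·16+1=17,  q_1=1·1+0=1
a_2=15:  p_2=15·17+16=271,  q_2=15·1+1=16
a_3=1:  p_3=1·271+17=288,  q_3=1·16+1=17
fundamental: x₁=288, y₁=17  (since 82944 − 287·289 = 1)

288 17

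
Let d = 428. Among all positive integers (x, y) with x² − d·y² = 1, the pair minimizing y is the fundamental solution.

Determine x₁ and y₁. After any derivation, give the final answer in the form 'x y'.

√428 = [20; 1,2,4,1,5,10,5,1,4,2,1,40, …], period ℓ=12 (even) → k=11
step 0: (20, 1)  from 20·(1,0) + (0,1)
step 1: (21, 1)  from 1·(20,1) + (1,0)
…
step 3: (269, 13)  from 4·(62,3) + (21,1)
…
step 5: (1924, 93)  from 5·(331,16) + (269,13)
…
step 7: (99779, 4823)  from 5·(19571,946) + (1924,93)
step 8: (119350, 5769)  from 1·(99779,4823) + (19571,946)
step 9: (577179, 27899)  from 4·(119350,5769) + (99779,4823)
step 10: (1273708, 61567)  from 2·(577179,27899) + (119350,5769)
step 11: (1850887, 89466)  from 1·(1273708,61567) + (577179,27899)
(x₁, y₁) = (1850887, 89466);  1850887² − 428·89466² = 1 ✓

1850887 89466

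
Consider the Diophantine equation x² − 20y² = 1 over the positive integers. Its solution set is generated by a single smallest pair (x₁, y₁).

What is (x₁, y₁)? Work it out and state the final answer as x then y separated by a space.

9 2

√20 → a₀=4, period (2,8); ℓ=2 even so k=1
i=0: a=4 ⇒ p=4, q=1
i=1: a=2 ⇒ p=9, q=2
→ (9, 2).  Check: 9²=81, 20·2²=80, difference 1.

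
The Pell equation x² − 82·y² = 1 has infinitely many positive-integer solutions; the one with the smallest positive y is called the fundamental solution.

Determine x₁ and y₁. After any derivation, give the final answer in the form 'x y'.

163 18

√82 = [9; 18, …], period ℓ=1 (odd) → k=1
k=0  a_k=9  p_k/q_k = 9/1
k=1  a_k=18  p_k/q_k = 163/18
→ (163, 18).  Check: 163²=26569, 82·18²=26568, difference 1.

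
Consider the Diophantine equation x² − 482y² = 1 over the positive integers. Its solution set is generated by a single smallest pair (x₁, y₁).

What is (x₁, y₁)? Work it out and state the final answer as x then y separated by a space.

483 22

d=482: √d = [21; 1,20,1,42] (ℓ=4, even), read p_3/q_3
step 0: (21, 1)  from 21·(1,0) + (0,1)
…
step 2: (461, 21)  from 20·(22,1) + (21,1)
step 3: (483, 22)  from 1·(461,21) + (22,1)
→ (483, 22).  Check: 483²=233289, 482·22²=233288, difference 1.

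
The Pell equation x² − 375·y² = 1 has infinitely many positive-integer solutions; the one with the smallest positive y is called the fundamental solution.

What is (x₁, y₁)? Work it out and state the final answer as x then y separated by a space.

[19; 2,1,2,1,5,1,2,1,2,38] for √375; ℓ=10 ⇒ convergent index 9
i=0: a=19 ⇒ p=19, q=1
…
i=5: a=5 ⇒ p=1220, q=63
…
i=8: a=1 ⇒ p=5519, q=285
i=9: a=2 ⇒ p=15124, q=781
→ (15124, 781).  Check: 15124²=228735376, 375·781²=228735375, difference 1.

15124 781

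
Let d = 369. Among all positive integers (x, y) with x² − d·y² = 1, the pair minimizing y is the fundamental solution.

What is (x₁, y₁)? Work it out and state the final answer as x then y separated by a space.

d=369: √d = [19; 4,1,3,2,7,4,7,2,3,1,4,38] (ℓ=12, even), read p_11/q_11
a_0=19:  p_0=19·1+0=19,  q_0=19·0+1=1
…
a_2=1:  p_2=1·77+19=96,  q_2=1·4+1=5
a_3=3:  p_3=3·96+77=365,  q_3=3·5+4=19
…
a_10=1:  p_10=1·1364557+393504=1758061,  q_10=1·71036+20485=91521
a_11=4:  p_11=4·1758061+1364557=8396801,  q_11=4·91521+71036=437120
(x₁, y₁) = (8396801, 437120);  8396801² − 369·437120² = 1 ✓

8396801 437120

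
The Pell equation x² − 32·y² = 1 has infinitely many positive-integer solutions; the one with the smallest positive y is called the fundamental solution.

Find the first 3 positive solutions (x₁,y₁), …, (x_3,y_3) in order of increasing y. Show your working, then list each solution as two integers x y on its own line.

[5; 1,1,1,10] for √32; ℓ=4 ⇒ convergent index 3
step 0: (5, 1)  from 5·(1,0) + (0,1)
…
step 2: (11, 2)  from 1·(6,1) + (5,1)
step 3: (17, 3)  from 1·(11,2) + (6,1)
(x₁, y₁) = (17, 3);  17² − 32·3² = 1 ✓
n=2: (17,3)∘(17,3) = (17·17+32·3·3, 17·3+3·17) = (577,102)
n=3: (577,102)∘(17,3) = (17·577+32·3·102, 17·102+3·577) = (19601,3465)

17 3
577 102
19601 3465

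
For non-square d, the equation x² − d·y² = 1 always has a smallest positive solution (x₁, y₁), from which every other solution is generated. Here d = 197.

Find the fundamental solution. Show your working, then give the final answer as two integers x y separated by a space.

393 28

√197 → a₀=14, period (28); ℓ=1 odd so k=1
a_0=14:  p_0=14·1+0=14,  q_0=14·0+1=1
a_1=28:  p_1=28·14+1=393,  q_1=28·1+0=28
fundamental: x₁=393, y₁=28  (since 154449 − 197·784 = 1)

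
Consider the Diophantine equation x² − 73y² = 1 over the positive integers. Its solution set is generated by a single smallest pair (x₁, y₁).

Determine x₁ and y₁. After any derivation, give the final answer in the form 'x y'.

√73 → a₀=8, period (1,1,5,5,1,1,16); ℓ=7 odd so k=13
k=0  a_k=8  p_k/q_k = 8/1
k=1  a_k=1  p_k/q_k = 9/1
…
k=4  a_k=5  p_k/q_k = 487/57
…
k=6  a_k=1  p_k/q_k = 1068/125
k=7  a_k=16  p_k/q_k = 17669/2068
k=8  a_k=1  p_k/q_k = 18737/2193
k=9  a_k=1  p_k/q_k = 36406/4261
k=10  a_k=5  p_k/q_k = 200767/23498
k=11  a_k=5  p_k/q_k = 1040241/121751
k=12  a_k=1  p_k/q_k = 1241008/145249
k=13  a_k=1  p_k/q_k = 2281249/267000
(x₁, y₁) = (2281249, 267000);  2281249² − 73·267000² = 1 ✓

2281249 267000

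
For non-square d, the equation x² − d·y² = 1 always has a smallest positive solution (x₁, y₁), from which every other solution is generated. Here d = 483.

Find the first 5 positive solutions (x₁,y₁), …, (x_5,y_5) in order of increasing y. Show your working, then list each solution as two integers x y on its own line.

22 1
967 44
42526 1935
1870177 85096
82245262 3742289

d=483: √d = [21; 1,42] (ℓ=2, even), read p_1/q_1
a_0=21:  p_0=21·1+0=21,  q_0=21·0+1=1
a_1=1:  p_1=1·21+1=22,  q_1=1·1+0=1
(x₁, y₁) = (22, 1);  22² − 483·1² = 1 ✓
(x_2, y_2) = (22·22 + 483·1·1, 22·1 + 1·22) = (967, 44)
(x_3, y_3) = (22·967 + 483·1·44, 22·44 + 1·967) = (42526, 1935)
(x_4, y_4) = (22·42526 + 483·1·1935, 22·1935 + 1·42526) = (1870177, 85096)
(x_5, y_5) = (22·1870177 + 483·1·85096, 22·85096 + 1·1870177) = (82245262, 3742289)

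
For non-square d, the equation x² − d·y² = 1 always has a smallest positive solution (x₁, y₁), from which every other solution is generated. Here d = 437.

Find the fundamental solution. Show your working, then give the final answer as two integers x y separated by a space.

√437 = [20; 1,9,2,9,1,40, …], period ℓ=6 (even) → k=5
i=0: a=20 ⇒ p=20, q=1
i=1: a=1 ⇒ p=21, q=1
i=2: a=9 ⇒ p=209, q=10
i=3: a=2 ⇒ p=439, q=21
i=4: a=9 ⇒ p=4160, q=199
i=5: a=1 ⇒ p=4599, q=220
(x₁, y₁) = (4599, 220);  4599² − 437·220² = 1 ✓

4599 220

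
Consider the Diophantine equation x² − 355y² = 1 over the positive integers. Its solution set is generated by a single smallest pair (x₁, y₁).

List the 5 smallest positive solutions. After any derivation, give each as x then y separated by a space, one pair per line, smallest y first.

√355 = [18; 1,5,3,3,1,6,1,3,3,5,1,36, …], period ℓ=12 (even) → k=11
k=0  a_k=18  p_k/q_k = 18/1
…
k=3  a_k=3  p_k/q_k = 358/19
…
k=8  a_k=3  p_k/q_k = 46463/2466
…
k=10  a_k=5  p_k/q_k = 803418/42641
k=11  a_k=1  p_k/q_k = 954809/50676
→ (954809, 50676).  Check: 954809²=911660226481, 355·50676²=911660226480, difference 1.
k=2:  x_2 = 954809·954809+355·50676·50676 = 1823320452961,  y_2 = 954809·50676+50676·954809 = 96771801768
k=3:  x_3 = 954809·1823320452961+355·50676·96771801768 = 3481845556741524089,  y_3 = 954809·96771801768+50676·1823320452961 = 184797174548553948
k=4:  x_4 = 954809·3481845556741524089+355·50676·184797174548553948 = 6648994948371812427335041,  y_4 = 954809·184797174548553948+50676·3481845556741524089 = 352892010866963721270096
k=5:  x_5 = 954809·6648994948371812427335041+355·50676·352892010866963721270096 = 12697040435316401858305944800249,  y_5 = 954809·352892010866963721270096+50676·6648994948371812427335041 = 673888936007564730309809629380

954809 50676
1823320452961 96771801768
3481845556741524089 184797174548553948
6648994948371812427335041 352892010866963721270096
12697040435316401858305944800249 673888936007564730309809629380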